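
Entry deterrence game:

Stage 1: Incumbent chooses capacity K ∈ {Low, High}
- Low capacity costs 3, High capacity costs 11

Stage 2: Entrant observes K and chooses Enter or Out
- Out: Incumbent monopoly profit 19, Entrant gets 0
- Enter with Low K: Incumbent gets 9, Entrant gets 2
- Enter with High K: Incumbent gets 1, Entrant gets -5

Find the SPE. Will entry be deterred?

SPE: (High, Enter|Low, Out|High); Entry deterred. Incumbent net profit = 8

Work:
After Low K: Entrant enters (2 > 0)
After High K: Entrant stays out (-5 < 0)
Incumbent: Low → 9−3=6, High → 19−11=8
Incumbent chooses High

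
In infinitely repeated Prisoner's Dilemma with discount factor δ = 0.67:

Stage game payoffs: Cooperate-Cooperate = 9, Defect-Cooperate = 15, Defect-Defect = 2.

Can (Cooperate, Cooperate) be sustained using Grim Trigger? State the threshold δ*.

δ* = 0.4615; since δ = 0.67 ≥ 0.4615, cooperation can be sustained

Work:
For Grim Trigger:
Cooperate forever: 9/(1-δ)
Defect then punished: 15 + 2·δ/(1-δ)
Need: 9/(1-δ) ≥ 15 + 2·δ/(1-δ)
Solving: δ ≥ (T-R)/(T-P) = (15-9)/(15-2) = 0.4615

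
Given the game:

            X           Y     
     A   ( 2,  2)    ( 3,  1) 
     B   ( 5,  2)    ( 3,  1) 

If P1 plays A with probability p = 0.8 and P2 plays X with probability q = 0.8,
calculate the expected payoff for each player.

E[P1] = 2.68, E[P2] = 1.8

Work:
E[P1] = p·q·π₁(A,X) + p·(1-q)·π₁(A,Y) + (1-p)·q·π₁(B,X) + (1-p)·(1-q)·π₁(B,Y)
= 0.8·0.8·2 + 0.8·0.2·3 + 0.2·0.8·5 + 0.2·0.2·3
= 2.68

E[P2] = 1.8 (similar calculation)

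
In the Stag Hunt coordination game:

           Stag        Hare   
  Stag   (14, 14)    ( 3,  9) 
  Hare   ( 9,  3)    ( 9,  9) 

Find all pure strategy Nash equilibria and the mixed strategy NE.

Pure NE: (Stag, Stag) and (Hare, Hare); Mixed NE: p = 0.5455, q = 0.5455

Work:
Check pure NE:
(Stag, Stag): (14, 14) - no unilateral deviation beneficial
(Hare, Hare): (9, 9) - no unilateral deviation beneficial
Mixed NE: P1 plays Stag with p = 0.5455, P2 plays Stag with q = 0.5455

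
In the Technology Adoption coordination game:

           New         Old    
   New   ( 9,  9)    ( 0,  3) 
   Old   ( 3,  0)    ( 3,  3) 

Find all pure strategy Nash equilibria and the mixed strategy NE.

Pure NE: (New, New) and (Old, Old); Mixed NE: p = 0.3333, q = 0.3333

Work:
Check pure NE:
(New, New): (9, 9) - no unilateral deviation beneficial
(Old, Old): (3, 3) - no unilateral deviation beneficial
Mixed NE: P1 plays New with p = 0.3333, P2 plays New with q = 0.3333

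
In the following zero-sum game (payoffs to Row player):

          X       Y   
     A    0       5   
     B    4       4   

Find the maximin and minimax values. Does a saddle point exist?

Maximin = 4, Minimax = 4, Saddle: True

Work:
Row minimums: [0, 4] → maximin = 4
Column maximums: [4, 5] → minimax = 4
Saddle point exists! Game value = 4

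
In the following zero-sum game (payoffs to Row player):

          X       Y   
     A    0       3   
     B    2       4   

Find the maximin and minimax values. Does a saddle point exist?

Maximin = 2, Minimax = 2, Saddle: True

Work:
Row minimums: [0, 2] → maximin = 2
Column maximums: [2, 4] → minimax = 2
Saddle point exists! Game value = 2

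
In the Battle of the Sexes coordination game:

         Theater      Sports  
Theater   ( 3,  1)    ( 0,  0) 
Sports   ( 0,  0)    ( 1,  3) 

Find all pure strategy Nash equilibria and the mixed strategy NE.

Pure NE: (Theater, Theater) and (Sports, Sports); Mixed NE: p = 0.75, q = 0.25

Work:
Check pure NE:
(Theater, Theater): (3, 1) - no unilateral deviation beneficial
(Sports, Sports): (1, 3) - no unilateral deviation beneficial
Mixed NE: P1 plays Theater with p = 0.75, P2 plays Theater with q = 0.25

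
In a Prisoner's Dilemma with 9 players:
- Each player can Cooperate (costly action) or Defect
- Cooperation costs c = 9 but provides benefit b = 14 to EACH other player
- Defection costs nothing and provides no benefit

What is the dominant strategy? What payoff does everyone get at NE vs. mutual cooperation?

Dominant: Defect; NE payoff = 0; Coop payoff = 103

Work:
Defect dominates (saves cost c = 9, benefit to others is external)
NE: All defect → everyone gets 0
If all cooperate: each receives (8)×14 - 9 = 103
Social dilemma: 103 > 0 but NE gives 0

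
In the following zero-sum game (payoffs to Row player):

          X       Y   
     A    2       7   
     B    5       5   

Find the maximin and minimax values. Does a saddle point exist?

Maximin = 5, Minimax = 5, Saddle: True

Work:
Row minimums: [2, 5] → maximin = 5
Column maximums: [5, 7] → minimax = 5
Saddle point exists! Game value = 5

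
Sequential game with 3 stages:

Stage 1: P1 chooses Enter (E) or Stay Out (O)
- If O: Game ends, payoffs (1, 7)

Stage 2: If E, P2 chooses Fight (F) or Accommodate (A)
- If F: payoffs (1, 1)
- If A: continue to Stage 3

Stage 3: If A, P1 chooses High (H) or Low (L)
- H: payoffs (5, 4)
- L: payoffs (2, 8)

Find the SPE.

SPE: (E, A, H); Outcome (5, 4)

Work:
Stage 3: P1 chooses H (5 vs 2)
Stage 2: P2: F->1, A->4 (anticipating H). Choose A
Stage 1: P1: O->1, E->5 (anticipating A, H). Choose E
SPE path: E -> A -> H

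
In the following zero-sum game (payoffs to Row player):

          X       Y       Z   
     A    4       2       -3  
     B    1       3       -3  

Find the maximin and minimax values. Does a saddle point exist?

Maximin = -3, Minimax = -3, Saddle: True

Work:
Row minimums: [-3, -3] → maximin = -3
Column maximums: [4, 3, -3] → minimax = -3
Saddle point exists! Game value = -3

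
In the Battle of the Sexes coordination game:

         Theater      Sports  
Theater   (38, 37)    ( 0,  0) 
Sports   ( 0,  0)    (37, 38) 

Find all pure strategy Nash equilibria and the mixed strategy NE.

Pure NE: (Theater, Theater) and (Sports, Sports); Mixed NE: p = 0.5067, q = 0.4933

Work:
Check pure NE:
(Theater, Theater): (38, 37) - no unilateral deviation beneficial
(Sports, Sports): (37, 38) - no unilateral deviation beneficial
Mixed NE: P1 plays Theater with p = 0.5067, P2 plays Theater with q = 0.4933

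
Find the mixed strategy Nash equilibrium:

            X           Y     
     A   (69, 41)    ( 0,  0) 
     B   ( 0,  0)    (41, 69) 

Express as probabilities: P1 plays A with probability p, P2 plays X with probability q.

p = 0.6273, q = 0.3727

Work:
Find probabilities that make opponent indifferent:
P2 chooses q to make P1 indifferent between A and B
P1 chooses p to make P2 indifferent between X and Y
Mixed NE: P1 plays (A: 0.6273, B: 0.3727), P2 plays (X: 0.3727, Y: 0.6273)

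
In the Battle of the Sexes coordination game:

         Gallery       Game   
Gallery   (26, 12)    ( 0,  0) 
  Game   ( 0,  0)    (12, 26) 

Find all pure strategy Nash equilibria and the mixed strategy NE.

Pure NE: (Gallery, Gallery) and (Game, Game); Mixed NE: p = 0.6842, q = 0.3158

Work:
Check pure NE:
(Gallery, Gallery): (26, 12) - no unilateral deviation beneficial
(Game, Game): (12, 26) - no unilateral deviation beneficial
Mixed NE: P1 plays Gallery with p = 0.6842, P2 plays Gallery with q = 0.3158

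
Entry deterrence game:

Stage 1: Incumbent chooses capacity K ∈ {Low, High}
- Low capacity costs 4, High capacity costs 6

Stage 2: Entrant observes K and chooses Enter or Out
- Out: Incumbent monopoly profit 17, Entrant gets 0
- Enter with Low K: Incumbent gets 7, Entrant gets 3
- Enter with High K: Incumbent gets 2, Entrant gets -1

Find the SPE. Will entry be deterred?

SPE: (High, Enter|Low, Out|High); Entry deterred. Incumbent net profit = 11

Work:
After Low K: Entrant enters (3 > 0)
After High K: Entrant stays out (-1 < 0)
Incumbent: Low → 7−4=3, High → 17−6=11
Incumbent chooses High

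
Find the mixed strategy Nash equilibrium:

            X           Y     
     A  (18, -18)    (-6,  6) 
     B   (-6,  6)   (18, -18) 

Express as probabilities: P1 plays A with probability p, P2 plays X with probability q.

p = 0.5, q = 0.5

Work:
Find probabilities that make opponent indifferent:
P2 chooses q to make P1 indifferent between A and B
P1 chooses p to make P2 indifferent between X and Y
Mixed NE: P1 plays (A: 0.5, B: 0.5), P2 plays (X: 0.5, Y: 0.5)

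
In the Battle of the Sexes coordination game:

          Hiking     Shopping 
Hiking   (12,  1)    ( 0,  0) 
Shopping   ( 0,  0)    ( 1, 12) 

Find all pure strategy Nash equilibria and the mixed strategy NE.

Pure NE: (Hiking, Hiking) and (Shopping, Shopping); Mixed NE: p = 0.9231, q = 0.0769

Work:
Check pure NE:
(Hiking, Hiking): (12, 1) - no unilateral deviation beneficial
(Shopping, Shopping): (1, 12) - no unilateral deviation beneficial
Mixed NE: P1 plays Hiking with p = 0.9231, P2 plays Hiking with q = 0.0769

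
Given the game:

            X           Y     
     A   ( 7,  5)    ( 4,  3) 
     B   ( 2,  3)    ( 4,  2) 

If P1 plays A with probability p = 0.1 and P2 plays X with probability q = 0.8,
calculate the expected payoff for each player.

E[P1] = 2.8, E[P2] = 2.98

Work:
E[P1] = p·q·π₁(A,X) + p·(1-q)·π₁(A,Y) + (1-p)·q·π₁(B,X) + (1-p)·(1-q)·π₁(B,Y)
= 0.1·0.8·7 + 0.1·0.2·4 + 0.9·0.8·2 + 0.9·0.2·4
= 2.8

E[P2] = 2.98 (similar calculation)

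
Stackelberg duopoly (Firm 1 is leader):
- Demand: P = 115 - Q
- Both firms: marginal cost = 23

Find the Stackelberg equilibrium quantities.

q₁* (leader) = 46.0, q₂* (follower) = 23.0

Work:
Follower's reaction: q₂ = (a - c - q₁)/2
Leader substitutes: π₁ = q₁·(a - q₁ - (a-c-q₁)/2 - c)
FOC: q₁* = (115 - 23)/2 = 46.00
Then: q₂* = (115 - 23 - 46.0)/2 = 23.00
Leader has first-mover advantage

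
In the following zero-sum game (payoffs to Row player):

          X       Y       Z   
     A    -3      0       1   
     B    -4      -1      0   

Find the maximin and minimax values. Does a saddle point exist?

Maximin = -3, Minimax = -3, Saddle: True

Work:
Row minimums: [-3, -4] → maximin = -3
Column maximums: [-3, 0, 1] → minimax = -3
Saddle point exists! Game value = -3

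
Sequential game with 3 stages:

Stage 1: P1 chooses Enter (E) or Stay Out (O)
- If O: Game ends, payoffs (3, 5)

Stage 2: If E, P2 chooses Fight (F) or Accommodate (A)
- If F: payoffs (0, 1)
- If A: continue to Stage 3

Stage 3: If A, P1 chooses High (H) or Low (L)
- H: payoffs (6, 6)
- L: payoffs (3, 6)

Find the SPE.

SPE: (E, A, H); Outcome (6, 6)

Work:
Stage 3: P1 chooses H (6 vs 3)
Stage 2: P2: F->1, A->6 (anticipating H). Choose A
Stage 1: P1: O->3, E->6 (anticipating A, H). Choose E
SPE path: E -> A -> H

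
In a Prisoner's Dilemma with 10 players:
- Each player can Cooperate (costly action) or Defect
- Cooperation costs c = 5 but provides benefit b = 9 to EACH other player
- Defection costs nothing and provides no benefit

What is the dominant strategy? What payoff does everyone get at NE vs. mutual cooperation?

Dominant: Defect; NE payoff = 0; Coop payoff = 76

Work:
Defect dominates (saves cost c = 5, benefit to others is external)
NE: All defect → everyone gets 0
If all cooperate: each receives (9)×9 - 5 = 76
Social dilemma: 76 > 0 but NE gives 0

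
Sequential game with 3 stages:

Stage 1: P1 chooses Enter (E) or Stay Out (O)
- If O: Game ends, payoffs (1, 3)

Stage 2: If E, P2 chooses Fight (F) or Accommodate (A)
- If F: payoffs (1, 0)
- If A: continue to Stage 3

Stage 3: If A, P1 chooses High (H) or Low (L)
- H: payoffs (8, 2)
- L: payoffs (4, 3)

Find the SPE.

SPE: (E, A, H); Outcome (8, 2)

Work:
Stage 3: P1 chooses H (8 vs 4)
Stage 2: P2: F->0, A->2 (anticipating H). Choose A
Stage 1: P1: O->1, E->8 (anticipating A, H). Choose E
SPE path: E -> A -> H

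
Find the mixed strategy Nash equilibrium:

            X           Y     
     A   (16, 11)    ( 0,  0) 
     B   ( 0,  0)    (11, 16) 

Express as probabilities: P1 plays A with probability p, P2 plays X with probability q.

p = 0.5926, q = 0.4074

Work:
Find probabilities that make opponent indifferent:
P2 chooses q to make P1 indifferent between A and B
P1 chooses p to make P2 indifferent between X and Y
Mixed NE: P1 plays (A: 0.5926, B: 0.4074), P2 plays (X: 0.4074, Y: 0.5926)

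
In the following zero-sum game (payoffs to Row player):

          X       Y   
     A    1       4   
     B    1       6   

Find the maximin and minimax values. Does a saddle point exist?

Maximin = 1, Minimax = 1, Saddle: True

Work:
Row minimums: [1, 1] → maximin = 1
Column maximums: [1, 6] → minimax = 1
Saddle point exists! Game value = 1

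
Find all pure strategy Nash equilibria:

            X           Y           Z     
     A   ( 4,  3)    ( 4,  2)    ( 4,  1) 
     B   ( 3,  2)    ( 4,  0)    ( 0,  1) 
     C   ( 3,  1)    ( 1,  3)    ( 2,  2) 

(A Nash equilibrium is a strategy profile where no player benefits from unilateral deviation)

Nash equilibrium: (A, X)

Work:
Best responses:
  P1 vs X: payoffs [4, 3, 3] → best response A (payoff 4)
  P1 vs Y: payoffs [4, 4, 1] → best response A/B (payoff 4)
  P1 vs Z: payoffs [4, 0, 2] → best response A (payoff 4)
  P2 vs A: payoffs [3, 2, 1] → best response X (payoff 3)
  P2 vs B: payoffs [2, 0, 1] → best response X (payoff 2)
  P2 vs C: payoffs [1, 3, 2] → best response Y (payoff 3)
Mutual best responses: (A,X) → Nash equilibria.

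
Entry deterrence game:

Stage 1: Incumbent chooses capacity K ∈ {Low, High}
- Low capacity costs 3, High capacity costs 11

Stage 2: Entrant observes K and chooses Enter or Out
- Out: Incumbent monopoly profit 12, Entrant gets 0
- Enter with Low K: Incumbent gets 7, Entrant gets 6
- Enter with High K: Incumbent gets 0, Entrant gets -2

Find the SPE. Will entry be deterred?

SPE: (Low, Enter|Low, Out|High); Entry not deterred. Incumbent net profit = 4, Entrant gets 6

Work:
After Low K: Entrant enters (6 > 0)
After High K: Entrant stays out (-2 < 0)
Incumbent: Low → 7−3=4, High → 12−11=1
Incumbent chooses Low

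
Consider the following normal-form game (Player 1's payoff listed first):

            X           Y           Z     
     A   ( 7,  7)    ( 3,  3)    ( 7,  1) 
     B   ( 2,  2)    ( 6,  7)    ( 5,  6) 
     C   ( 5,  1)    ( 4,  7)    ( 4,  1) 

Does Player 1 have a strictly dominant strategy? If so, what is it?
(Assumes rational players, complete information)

No strictly dominant strategy exists for Player 1

Work:
A strategy strictly dominates another if it gives a strictly higher payoff against every opponent action. Compare each pair of P1's strategies column-by-column:
  A vs B: [7 vs 2, 3 vs 6, 7 vs 5] → A does not strictly dominate B (column Y: 3 ≤ 6)
  A vs C: [7 vs 5, 3 vs 4, 7 vs 4] → A does not strictly dominate C (column Y: 3 ≤ 4)
  B vs A: [2 vs 7, 6 vs 3, 5 vs 7] → B does not strictly dominate A (column X: 2 ≤ 7)
  B vs C: [2 vs 5, 6 vs 4, 5 vs 4] → B does not strictly dominate C (column X: 2 ≤ 5)
  C vs A: [5 vs 7, 4 vs 3, 4 vs 7] → C does not strictly dominate A (column X: 5 ≤ 7)
  C vs B: [5 vs 2, 4 vs 6, 4 vs 5] → C does not strictly dominate B (column Y: 4 ≤ 6)
No single strategy strictly dominates all others → no strictly dominant strategy.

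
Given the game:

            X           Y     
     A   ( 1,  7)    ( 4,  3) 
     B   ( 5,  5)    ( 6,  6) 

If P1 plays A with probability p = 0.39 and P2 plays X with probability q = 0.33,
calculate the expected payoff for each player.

E[P1] = 4.6326, E[P2] = 5.1435

Work:
E[P1] = p·q·π₁(A,X) + p·(1-q)·π₁(A,Y) + (1-p)·q·π₁(B,X) + (1-p)·(1-q)·π₁(B,Y)
= 0.39·0.33·1 + 0.39·0.67·4 + 0.61·0.33·5 + 0.61·0.67·6
= 4.6326

E[P2] = 5.1435 (similar calculation)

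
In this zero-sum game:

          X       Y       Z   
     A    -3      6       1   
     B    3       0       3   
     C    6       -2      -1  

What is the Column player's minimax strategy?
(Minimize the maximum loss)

Column should play Z, value = 3

Work:
Column player minimizes Row's maximum payoff:
Column X: max payoff to Row = 6
Column Y: max payoff to Row = 6
Column Z: max payoff to Row = 3
Minimum is 3, achieved by column Z.
Minimax strategy: Z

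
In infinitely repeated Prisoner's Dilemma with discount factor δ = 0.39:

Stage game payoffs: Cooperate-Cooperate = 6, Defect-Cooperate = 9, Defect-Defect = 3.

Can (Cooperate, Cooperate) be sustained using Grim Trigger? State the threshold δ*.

δ* = 0.5; since δ = 0.39 < 0.5, cooperation cannot be sustained

Work:
For Grim Trigger:
Cooperate forever: 6/(1-δ)
Defect then punished: 9 + 3·δ/(1-δ)
Need: 6/(1-δ) ≥ 9 + 3·δ/(1-δ)
Solving: δ ≥ (T-R)/(T-P) = (9-6)/(9-3) = 0.5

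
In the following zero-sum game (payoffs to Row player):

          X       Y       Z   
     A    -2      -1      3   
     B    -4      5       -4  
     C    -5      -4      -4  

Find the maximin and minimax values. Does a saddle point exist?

Maximin = -2, Minimax = -2, Saddle: True

Work:
Row minimums: [-2, -4, -5] → maximin = -2
Column maximums: [-2, 5, 3] → minimax = -2
Saddle point exists! Game value = -2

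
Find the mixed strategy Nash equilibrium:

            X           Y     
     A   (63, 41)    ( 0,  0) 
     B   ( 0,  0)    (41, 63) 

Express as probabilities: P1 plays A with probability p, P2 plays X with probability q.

p = 0.6058, q = 0.3942

Work:
Find probabilities that make opponent indifferent:
P2 chooses q to make P1 indifferent between A and B
P1 chooses p to make P2 indifferent between X and Y
Mixed NE: P1 plays (A: 0.6058, B: 0.3942), P2 plays (X: 0.3942, Y: 0.6058)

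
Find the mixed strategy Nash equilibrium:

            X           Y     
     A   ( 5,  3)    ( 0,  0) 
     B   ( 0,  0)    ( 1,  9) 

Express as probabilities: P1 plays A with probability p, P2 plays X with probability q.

p = 0.75, q = 0.1667

Work:
Find probabilities that make opponent indifferent:
P2 chooses q to make P1 indifferent between A and B
P1 chooses p to make P2 indifferent between X and Y
Mixed NE: P1 plays (A: 0.75, B: 0.25), P2 plays (X: 0.1667, Y: 0.8333)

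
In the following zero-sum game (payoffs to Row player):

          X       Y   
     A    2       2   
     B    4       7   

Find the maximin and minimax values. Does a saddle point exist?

Maximin = 4, Minimax = 4, Saddle: True

Work:
Row minimums: [2, 4] → maximin = 4
Column maximums: [4, 7] → minimax = 4
Saddle point exists! Game value = 4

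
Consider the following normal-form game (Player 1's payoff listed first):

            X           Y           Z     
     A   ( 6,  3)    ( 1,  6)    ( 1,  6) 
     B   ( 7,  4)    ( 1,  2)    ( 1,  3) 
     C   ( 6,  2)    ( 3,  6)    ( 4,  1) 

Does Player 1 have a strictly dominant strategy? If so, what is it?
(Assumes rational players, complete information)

No strictly dominant strategy exists for Player 1

Work:
A strategy strictly dominates another if it gives a strictly higher payoff against every opponent action. Compare each pair of P1's strategies column-by-column:
  A vs B: [6 vs 7, 1 vs 1, 1 vs 1] → A does not strictly dominate B (column X: 6 ≤ 7)
  A vs C: [6 vs 6, 1 vs 3, 1 vs 4] → A does not strictly dominate C (column X: 6 ≤ 6)
  B vs A: [7 vs 6, 1 vs 1, 1 vs 1] → B does not strictly dominate A (column Y: 1 ≤ 1)
  B vs C: [7 vs 6, 1 vs 3, 1 vs 4] → B does not strictly dominate C (column Y: 1 ≤ 3)
  C vs A: [6 vs 6, 3 vs 1, 4 vs 1] → C does not strictly dominate A (column X: 6 ≤ 6)
  C vs B: [6 vs 7, 3 vs 1, 4 vs 1] → C does not strictly dominate B (column X: 6 ≤ 7)
No single strategy strictly dominates all others → no strictly dominant strategy.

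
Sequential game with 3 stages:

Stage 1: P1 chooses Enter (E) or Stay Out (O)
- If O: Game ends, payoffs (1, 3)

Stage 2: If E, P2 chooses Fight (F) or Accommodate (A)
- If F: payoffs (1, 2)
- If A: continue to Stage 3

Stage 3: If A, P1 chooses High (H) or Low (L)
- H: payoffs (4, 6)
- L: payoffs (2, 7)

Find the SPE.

SPE: (E, A, H); Outcome (4, 6)

Work:
Stage 3: P1 chooses H (4 vs 2)
Stage 2: P2: F->2, A->6 (anticipating H). Choose A
Stage 1: P1: O->1, E->4 (anticipating A, H). Choose E
SPE path: E -> A -> H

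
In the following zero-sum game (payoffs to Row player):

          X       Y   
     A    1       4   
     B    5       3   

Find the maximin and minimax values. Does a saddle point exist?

Maximin = 3, Minimax = 4, Saddle: False

Work:
Row minimums: [1, 3] → maximin = 3
Column maximums: [5, 4] → minimax = 4
No saddle point (maximin ≠ minimax). Mixed strategy needed.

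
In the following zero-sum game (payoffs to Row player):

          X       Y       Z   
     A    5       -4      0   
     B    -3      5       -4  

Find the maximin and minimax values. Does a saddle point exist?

Maximin = -4, Minimax = 0, Saddle: False

Work:
Row minimums: [-4, -4] → maximin = -4
Column maximums: [5, 5, 0] → minimax = 0
No saddle point (maximin ≠ minimax). Mixed strategy needed.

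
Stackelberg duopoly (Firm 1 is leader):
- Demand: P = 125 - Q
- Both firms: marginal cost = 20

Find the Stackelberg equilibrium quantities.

q₁* (leader) = 52.5, q₂* (follower) = 26.25

Work:
Follower's reaction: q₂ = (a - c - q₁)/2
Leader substitutes: π₁ = q₁·(a - q₁ - (a-c-q₁)/2 - c)
FOC: q₁* = (125 - 20)/2 = 52.50
Then: q₂* = (125 - 20 - 52.5)/2 = 26.25
Leader has first-mover advantage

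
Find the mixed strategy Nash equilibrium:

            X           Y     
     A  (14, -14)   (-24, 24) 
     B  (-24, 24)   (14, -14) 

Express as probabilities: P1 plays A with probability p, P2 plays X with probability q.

p = 0.5, q = 0.5

Work:
Find probabilities that make opponent indifferent:
P2 chooses q to make P1 indifferent between A and B
P1 chooses p to make P2 indifferent between X and Y
Mixed NE: P1 plays (A: 0.5, B: 0.5), P2 plays (X: 0.5, Y: 0.5)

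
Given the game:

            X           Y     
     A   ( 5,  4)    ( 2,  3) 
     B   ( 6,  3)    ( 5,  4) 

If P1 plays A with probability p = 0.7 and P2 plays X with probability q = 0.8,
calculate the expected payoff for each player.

E[P1] = 4.82, E[P2] = 3.62

Work:
E[P1] = p·q·π₁(A,X) + p·(1-q)·π₁(A,Y) + (1-p)·q·π₁(B,X) + (1-p)·(1-q)·π₁(B,Y)
= 0.7·0.8·5 + 0.7·0.2·2 + 0.3·0.8·6 + 0.3·0.2·5
= 4.82

E[P2] = 3.62 (similar calculation)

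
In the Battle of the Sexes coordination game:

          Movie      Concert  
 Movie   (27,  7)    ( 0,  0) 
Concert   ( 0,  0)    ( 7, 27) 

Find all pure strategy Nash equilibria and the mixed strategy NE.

Pure NE: (Movie, Movie) and (Concert, Concert); Mixed NE: p = 0.7941, q = 0.2059

Work:
Check pure NE:
(Movie, Movie): (27, 7) - no unilateral deviation beneficial
(Concert, Concert): (7, 27) - no unilateral deviation beneficial
Mixed NE: P1 plays Movie with p = 0.7941, P2 plays Movie with q = 0.2059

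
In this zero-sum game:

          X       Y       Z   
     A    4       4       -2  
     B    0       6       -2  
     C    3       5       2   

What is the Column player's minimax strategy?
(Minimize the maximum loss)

Column should play Z, value = 2

Work:
Column player minimizes Row's maximum payoff:
Column X: max payoff to Row = 4
Column Y: max payoff to Row = 6
Column Z: max payoff to Row = 2
Minimum is 2, achieved by column Z.
Minimax strategy: Z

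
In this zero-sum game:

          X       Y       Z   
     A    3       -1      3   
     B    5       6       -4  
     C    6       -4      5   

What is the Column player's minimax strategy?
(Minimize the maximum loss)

Column should play Z, value = 5

Work:
Column player minimizes Row's maximum payoff:
Column X: max payoff to Row = 6
Column Y: max payoff to Row = 6
Column Z: max payoff to Row = 5
Minimum is 5, achieved by column Z.
Minimax strategy: Z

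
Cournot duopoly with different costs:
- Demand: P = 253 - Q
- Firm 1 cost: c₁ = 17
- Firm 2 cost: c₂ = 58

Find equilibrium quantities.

q₁* = 92.33, q₂* = 51.33

Work:
Reaction: q₁ = (253 - 17 - q₂)/2
Reaction: q₂ = (253 - 58 - q₁)/2
Solve simultaneously:
q₁* = (253 - 2×17 + 58)/3 = 92.33
q₂* = (253 - 2×58 + 17)/3 = 51.33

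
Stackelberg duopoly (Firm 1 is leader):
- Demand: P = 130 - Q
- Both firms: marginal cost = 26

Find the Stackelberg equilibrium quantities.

q₁* (leader) = 52.0, q₂* (follower) = 26.0

Work:
Follower's reaction: q₂ = (a - c - q₁)/2
Leader substitutes: π₁ = q₁·(a - q₁ - (a-c-q₁)/2 - c)
FOC: q₁* = (130 - 26)/2 = 52.00
Then: q₂* = (130 - 26 - 52.0)/2 = 26.00
Leader has first-mover advantage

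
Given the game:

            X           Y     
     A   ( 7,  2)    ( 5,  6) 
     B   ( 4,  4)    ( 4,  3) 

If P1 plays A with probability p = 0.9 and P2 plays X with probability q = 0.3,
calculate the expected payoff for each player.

E[P1] = 5.44, E[P2] = 4.65

Work:
E[P1] = p·q·π₁(A,X) + p·(1-q)·π₁(A,Y) + (1-p)·q·π₁(B,X) + (1-p)·(1-q)·π₁(B,Y)
= 0.9·0.3·7 + 0.9·0.7·5 + 0.1·0.3·4 + 0.1·0.7·4
= 5.44

E[P2] = 4.65 (similar calculation)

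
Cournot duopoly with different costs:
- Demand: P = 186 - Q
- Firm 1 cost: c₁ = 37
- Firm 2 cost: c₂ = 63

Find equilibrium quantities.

q₁* = 58.33, q₂* = 32.33

Work:
Reaction: q₁ = (186 - 37 - q₂)/2
Reaction: q₂ = (186 - 63 - q₁)/2
Solve simultaneously:
q₁* = (186 - 2×37 + 63)/3 = 58.33
q₂* = (186 - 2×63 + 37)/3 = 32.33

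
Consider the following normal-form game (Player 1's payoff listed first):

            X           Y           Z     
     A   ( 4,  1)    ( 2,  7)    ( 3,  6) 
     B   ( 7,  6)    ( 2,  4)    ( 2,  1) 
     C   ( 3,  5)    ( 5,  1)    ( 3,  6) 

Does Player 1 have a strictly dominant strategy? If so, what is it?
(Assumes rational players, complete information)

No strictly dominant strategy exists for Player 1

Work:
A strategy strictly dominates another if it gives a strictly higher payoff against every opponent action. Compare each pair of P1's strategies column-by-column:
  A vs B: [4 vs 7, 2 vs 2, 3 vs 2] → A does not strictly dominate B (column X: 4 ≤ 7)
  A vs C: [4 vs 3, 2 vs 5, 3 vs 3] → A does not strictly dominate C (column Y: 2 ≤ 5)
  B vs A: [7 vs 4, 2 vs 2, 2 vs 3] → B does not strictly dominate A (column Y: 2 ≤ 2)
  B vs C: [7 vs 3, 2 vs 5, 2 vs 3] → B does not strictly dominate C (column Y: 2 ≤ 5)
  C vs A: [3 vs 4, 5 vs 2, 3 vs 3] → C does not strictly dominate A (column X: 3 ≤ 4)
  C vs B: [3 vs 7, 5 vs 2, 3 vs 2] → C does not strictly dominate B (column X: 3 ≤ 7)
No single strategy strictly dominates all others → no strictly dominant strategy.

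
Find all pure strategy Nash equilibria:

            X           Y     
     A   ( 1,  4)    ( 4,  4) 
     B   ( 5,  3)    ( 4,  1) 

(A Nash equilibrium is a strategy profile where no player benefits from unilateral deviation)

Nash equilibrium: (A, Y), (B, X)

Work:
Best responses:
  P1 vs X: payoffs [1, 5] → best response B (payoff 5)
  P1 vs Y: payoffs [4, 4] → best response A/B (payoff 4)
  P2 vs A: payoffs [4, 4] → best response X/Y (payoff 4)
  P2 vs B: payoffs [3, 1] → best response X (payoff 3)
Mutual best responses: (A,Y), (B,X) → Nash equilibria.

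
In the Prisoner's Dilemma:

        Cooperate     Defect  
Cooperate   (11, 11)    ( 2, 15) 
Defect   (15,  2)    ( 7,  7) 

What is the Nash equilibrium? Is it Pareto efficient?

(Defect, Defect) is NE; not Pareto efficient

Work:
Defect dominates Cooperate for both players:
If P2 cooperates: Defect (15) > Cooperate (11)
If P2 defects: Defect (7) > Cooperate (2)
NE: (Defect, Defect) with payoff (7, 7)
But (Cooperate, Cooperate) = (11, 11) Pareto dominates (7, 7)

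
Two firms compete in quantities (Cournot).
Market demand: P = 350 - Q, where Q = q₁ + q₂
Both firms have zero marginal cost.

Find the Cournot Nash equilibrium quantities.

q₁* = q₂* = 116.67; P* = 116.67

Work:
Profit: π_i = P·q_i = (a - q_i - q_j)·q_i
FOC: ∂π_i/∂q_i = a - 2q_i - q_j = 0
Reaction function: q_i = (350 - q_j)/2
Symmetry: q* = 350/3 = 116.67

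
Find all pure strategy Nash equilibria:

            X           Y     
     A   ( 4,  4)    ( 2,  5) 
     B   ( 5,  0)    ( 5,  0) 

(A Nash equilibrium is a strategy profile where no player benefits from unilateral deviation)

Nash equilibrium: (B, X), (B, Y)

Work:
Best responses:
  P1 vs X: payoffs [4, 5] → best response B (payoff 5)
  P1 vs Y: payoffs [2, 5] → best response B (payoff 5)
  P2 vs A: payoffs [4, 5] → best response Y (payoff 5)
  P2 vs B: payoffs [0, 0] → best response X/Y (payoff 0)
Mutual best responses: (B,X), (B,Y) → Nash equilibria.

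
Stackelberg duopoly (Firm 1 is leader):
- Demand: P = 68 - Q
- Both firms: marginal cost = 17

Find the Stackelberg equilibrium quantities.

q₁* (leader) = 25.5, q₂* (follower) = 12.75

Work:
Follower's reaction: q₂ = (a - c - q₁)/2
Leader substitutes: π₁ = q₁·(a - q₁ - (a-c-q₁)/2 - c)
FOC: q₁* = (68 - 17)/2 = 25.50
Then: q₂* = (68 - 17 - 25.5)/2 = 12.75
Leader has first-mover advantage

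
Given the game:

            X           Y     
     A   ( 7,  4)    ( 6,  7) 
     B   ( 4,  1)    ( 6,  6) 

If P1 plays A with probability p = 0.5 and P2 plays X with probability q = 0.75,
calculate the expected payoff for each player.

E[P1] = 5.625, E[P2] = 3.5

Work:
E[P1] = p·q·π₁(A,X) + p·(1-q)·π₁(A,Y) + (1-p)·q·π₁(B,X) + (1-p)·(1-q)·π₁(B,Y)
= 0.5·0.75·7 + 0.5·0.25·6 + 0.5·0.75·4 + 0.5·0.25·6
= 5.625

E[P2] = 3.5 (similar calculation)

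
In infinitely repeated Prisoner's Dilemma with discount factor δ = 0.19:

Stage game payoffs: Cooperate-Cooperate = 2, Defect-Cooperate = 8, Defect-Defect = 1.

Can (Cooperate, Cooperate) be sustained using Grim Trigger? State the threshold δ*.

δ* = 0.8571; since δ = 0.19 < 0.8571, cooperation cannot be sustained

Work:
For Grim Trigger:
Cooperate forever: 2/(1-δ)
Defect then punished: 8 + 1·δ/(1-δ)
Need: 2/(1-δ) ≥ 8 + 1·δ/(1-δ)
Solving: δ ≥ (T-R)/(T-P) = (8-2)/(8-1) = 0.8571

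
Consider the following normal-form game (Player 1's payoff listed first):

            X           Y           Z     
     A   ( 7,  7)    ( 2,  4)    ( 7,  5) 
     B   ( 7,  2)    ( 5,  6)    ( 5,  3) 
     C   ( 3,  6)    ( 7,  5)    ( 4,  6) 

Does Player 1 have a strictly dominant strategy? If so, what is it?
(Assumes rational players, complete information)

No strictly dominant strategy exists for Player 1

Work:
A strategy strictly dominates another if it gives a strictly higher payoff against every opponent action. Compare each pair of P1's strategies column-by-column:
  A vs B: [7 vs 7, 2 vs 5, 7 vs 5] → A does not strictly dominate B (column X: 7 ≤ 7)
  A vs C: [7 vs 3, 2 vs 7, 7 vs 4] → A does not strictly dominate C (column Y: 2 ≤ 7)
  B vs A: [7 vs 7, 5 vs 2, 5 vs 7] → B does not strictly dominate A (column X: 7 ≤ 7)
  B vs C: [7 vs 3, 5 vs 7, 5 vs 4] → B does not strictly dominate C (column Y: 5 ≤ 7)
  C vs A: [3 vs 7, 7 vs 2, 4 vs 7] → C does not strictly dominate A (column X: 3 ≤ 7)
  C vs B: [3 vs 7, 7 vs 5, 4 vs 5] → C does not strictly dominate B (column X: 3 ≤ 7)
No single strategy strictly dominates all others → no strictly dominant strategy.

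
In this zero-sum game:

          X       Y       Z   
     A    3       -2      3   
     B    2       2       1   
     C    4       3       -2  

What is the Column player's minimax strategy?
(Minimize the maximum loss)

Column should play Y or Z (all achieve the minimum), value = 3

Work:
Column player minimizes Row's maximum payoff:
Column X: max payoff to Row = 4
Column Y: max payoff to Row = 3
Column Z: max payoff to Row = 3
Minimum is 3, achieved by columns Y, Z (tied).
Each of Y or Z is a minimax strategy.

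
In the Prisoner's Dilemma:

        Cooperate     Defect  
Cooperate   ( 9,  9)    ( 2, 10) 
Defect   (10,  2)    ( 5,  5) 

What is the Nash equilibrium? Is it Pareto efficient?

(Defect, Defect) is NE; not Pareto efficient

Work:
Defect dominates Cooperate for both players:
If P2 cooperates: Defect (10) > Cooperate (9)
If P2 defects: Defect (5) > Cooperate (2)
NE: (Defect, Defect) with payoff (5, 5)
But (Cooperate, Cooperate) = (9, 9) Pareto dominates (5, 5)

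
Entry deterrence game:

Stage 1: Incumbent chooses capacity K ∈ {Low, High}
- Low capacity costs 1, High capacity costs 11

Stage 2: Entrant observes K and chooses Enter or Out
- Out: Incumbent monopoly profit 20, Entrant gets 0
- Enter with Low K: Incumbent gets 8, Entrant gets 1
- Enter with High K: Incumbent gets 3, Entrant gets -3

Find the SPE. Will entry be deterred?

SPE: (High, Enter|Low, Out|High); Entry deterred. Incumbent net profit = 9

Work:
After Low K: Entrant enters (1 > 0)
After High K: Entrant stays out (-3 < 0)
Incumbent: Low → 8−1=7, High → 20−11=9
Incumbent chooses High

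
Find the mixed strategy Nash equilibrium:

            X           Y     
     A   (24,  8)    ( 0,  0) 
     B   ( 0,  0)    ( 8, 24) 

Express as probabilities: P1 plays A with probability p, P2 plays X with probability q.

p = 0.75, q = 0.25

Work:
Find probabilities that make opponent indifferent:
P2 chooses q to make P1 indifferent between A and B
P1 chooses p to make P2 indifferent between X and Y
Mixed NE: P1 plays (A: 0.75, B: 0.25), P2 plays (X: 0.25, Y: 0.75)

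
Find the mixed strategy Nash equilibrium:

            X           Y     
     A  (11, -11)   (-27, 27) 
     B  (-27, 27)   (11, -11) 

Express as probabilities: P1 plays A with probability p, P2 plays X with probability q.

p = 0.5, q = 0.5

Work:
Find probabilities that make opponent indifferent:
P2 chooses q to make P1 indifferent between A and B
P1 chooses p to make P2 indifferent between X and Y
Mixed NE: P1 plays (A: 0.5, B: 0.5), P2 plays (X: 0.5, Y: 0.5)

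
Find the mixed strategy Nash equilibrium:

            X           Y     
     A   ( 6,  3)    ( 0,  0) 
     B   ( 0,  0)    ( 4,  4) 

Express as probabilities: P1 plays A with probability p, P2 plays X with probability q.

p = 0.5714, q = 0.4

Work:
Find probabilities that make opponent indifferent:
P2 chooses q to make P1 indifferent between A and B
P1 chooses p to make P2 indifferent between X and Y
Mixed NE: P1 plays (A: 0.5714, B: 0.4286), P2 plays (X: 0.4, Y: 0.6)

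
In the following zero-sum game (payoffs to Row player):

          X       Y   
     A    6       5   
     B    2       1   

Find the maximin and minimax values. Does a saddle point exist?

Maximin = 5, Minimax = 5, Saddle: True

Work:
Row minimums: [5, 1] → maximin = 5
Column maximums: [6, 5] → minimax = 5
Saddle point exists! Game value = 5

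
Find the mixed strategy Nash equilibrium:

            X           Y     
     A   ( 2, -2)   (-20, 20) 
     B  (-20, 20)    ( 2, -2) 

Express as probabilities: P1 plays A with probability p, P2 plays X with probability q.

p = 0.5, q = 0.5

Work:
Find probabilities that make opponent indifferent:
P2 chooses q to make P1 indifferent between A and B
P1 chooses p to make P2 indifferent between X and Y
Mixed NE: P1 plays (A: 0.5, B: 0.5), P2 plays (X: 0.5, Y: 0.5)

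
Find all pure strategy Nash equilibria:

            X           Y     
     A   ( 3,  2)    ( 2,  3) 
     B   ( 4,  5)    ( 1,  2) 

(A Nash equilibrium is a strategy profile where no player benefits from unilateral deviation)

Nash equilibrium: (A, Y), (B, X)

Work:
Best responses:
  P1 vs X: payoffs [3, 4] → best response B (payoff 4)
  P1 vs Y: payoffs [2, 1] → best response A (payoff 2)
  P2 vs A: payoffs [2, 3] → best response Y (payoff 3)
  P2 vs B: payoffs [5, 2] → best response X (payoff 5)
Mutual best responses: (A,Y), (B,X) → Nash equilibria.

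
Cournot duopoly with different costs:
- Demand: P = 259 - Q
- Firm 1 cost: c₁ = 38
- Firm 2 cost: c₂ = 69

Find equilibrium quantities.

q₁* = 84.0, q₂* = 53.0

Work:
Reaction: q₁ = (259 - 38 - q₂)/2
Reaction: q₂ = (259 - 69 - q₁)/2
Solve simultaneously:
q₁* = (259 - 2×38 + 69)/3 = 84.0
q₂* = (259 - 2×69 + 38)/3 = 53.0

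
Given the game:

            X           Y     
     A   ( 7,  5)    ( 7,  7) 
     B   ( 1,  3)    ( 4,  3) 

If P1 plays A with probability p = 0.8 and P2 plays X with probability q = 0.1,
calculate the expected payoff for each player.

E[P1] = 6.34, E[P2] = 6.04

Work:
E[P1] = p·q·π₁(A,X) + p·(1-q)·π₁(A,Y) + (1-p)·q·π₁(B,X) + (1-p)·(1-q)·π₁(B,Y)
= 0.8·0.1·7 + 0.8·0.9·7 + 0.2·0.1·1 + 0.2·0.9·4
= 6.34

E[P2] = 6.04 (similar calculation)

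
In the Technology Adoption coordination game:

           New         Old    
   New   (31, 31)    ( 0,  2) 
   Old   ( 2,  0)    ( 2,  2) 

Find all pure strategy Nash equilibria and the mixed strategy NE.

Pure NE: (New, New) and (Old, Old); Mixed NE: p = 0.0645, q = 0.0645

Work:
Check pure NE:
(New, New): (31, 31) - no unilateral deviation beneficial
(Old, Old): (2, 2) - no unilateral deviation beneficial
Mixed NE: P1 plays New with p = 0.0645, P2 plays New with q = 0.0645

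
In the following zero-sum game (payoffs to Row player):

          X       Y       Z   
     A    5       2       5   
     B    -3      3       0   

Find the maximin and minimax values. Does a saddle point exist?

Maximin = 2, Minimax = 3, Saddle: False

Work:
Row minimums: [2, -3] → maximin = 2
Column maximums: [5, 3, 5] → minimax = 3
No saddle point (maximin ≠ minimax). Mixed strategy needed.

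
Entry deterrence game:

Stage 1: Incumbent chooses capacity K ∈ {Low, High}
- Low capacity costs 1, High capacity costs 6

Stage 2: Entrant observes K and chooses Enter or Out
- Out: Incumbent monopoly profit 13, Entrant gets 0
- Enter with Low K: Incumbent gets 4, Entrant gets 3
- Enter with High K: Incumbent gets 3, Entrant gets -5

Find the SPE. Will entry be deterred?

SPE: (High, Enter|Low, Out|High); Entry deterred. Incumbent net profit = 7

Work:
After Low K: Entrant enters (3 > 0)
After High K: Entrant stays out (-5 < 0)
Incumbent: Low → 4−1=3, High → 13−6=7
Incumbent chooses High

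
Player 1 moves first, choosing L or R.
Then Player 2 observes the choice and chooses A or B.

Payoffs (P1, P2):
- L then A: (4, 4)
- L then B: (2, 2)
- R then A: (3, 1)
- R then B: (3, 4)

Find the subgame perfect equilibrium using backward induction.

P1 plays L, P2 plays A after L and B after R; Payoff (4, 4)

Work:
Backward induction:
After L: P2 chooses A → P1 gets 4
After R: P2 chooses B → P1 gets 3
P1 chooses L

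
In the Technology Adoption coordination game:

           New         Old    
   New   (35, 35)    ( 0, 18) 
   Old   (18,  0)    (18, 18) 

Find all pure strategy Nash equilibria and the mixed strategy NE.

Pure NE: (New, New) and (Old, Old); Mixed NE: p = 0.5143, q = 0.5143

Work:
Check pure NE:
(New, New): (35, 35) - no unilateral deviation beneficial
(Old, Old): (18, 18) - no unilateral deviation beneficial
Mixed NE: P1 plays New with p = 0.5143, P2 plays New with q = 0.5143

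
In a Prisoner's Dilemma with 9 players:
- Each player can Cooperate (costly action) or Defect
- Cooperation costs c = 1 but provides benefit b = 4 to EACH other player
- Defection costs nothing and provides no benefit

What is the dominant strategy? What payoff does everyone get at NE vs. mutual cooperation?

Dominant: Defect; NE payoff = 0; Coop payoff = 31

Work:
Defect dominates (saves cost c = 1, benefit to others is external)
NE: All defect → everyone gets 0
If all cooperate: each receives (8)×4 - 1 = 31
Social dilemma: 31 > 0 but NE gives 0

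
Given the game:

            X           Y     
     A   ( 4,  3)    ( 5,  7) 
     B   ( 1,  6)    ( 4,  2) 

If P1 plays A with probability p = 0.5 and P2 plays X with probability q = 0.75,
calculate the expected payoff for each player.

E[P1] = 3.0, E[P2] = 4.5

Work:
E[P1] = p·q·π₁(A,X) + p·(1-q)·π₁(A,Y) + (1-p)·q·π₁(B,X) + (1-p)·(1-q)·π₁(B,Y)
= 0.5·0.75·4 + 0.5·0.25·5 + 0.5·0.75·1 + 0.5·0.25·4
= 3.0

E[P2] = 4.5 (similar calculation)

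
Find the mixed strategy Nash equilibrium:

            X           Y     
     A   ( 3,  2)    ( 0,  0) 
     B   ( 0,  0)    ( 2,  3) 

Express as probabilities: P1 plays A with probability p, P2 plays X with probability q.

p = 0.6, q = 0.4

Work:
Find probabilities that make opponent indifferent:
P2 chooses q to make P1 indifferent between A and B
P1 chooses p to make P2 indifferent between X and Y
Mixed NE: P1 plays (A: 0.6, B: 0.4), P2 plays (X: 0.4, Y: 0.6)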